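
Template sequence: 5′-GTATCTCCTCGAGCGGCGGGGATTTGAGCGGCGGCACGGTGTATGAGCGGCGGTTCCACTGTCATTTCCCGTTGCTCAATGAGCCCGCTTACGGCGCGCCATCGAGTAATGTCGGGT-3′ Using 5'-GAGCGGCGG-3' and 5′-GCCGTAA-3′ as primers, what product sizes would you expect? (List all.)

85 bp, 70 bp, 51 bp

The forward primer GAGCGGCGG matches the top strand at positions 11–19, 26–34, 45–53.
The reverse primer's reverse complement is TTACGGC, matching at positions 89–95.
Each forward site pairs with the reverse site to give a product ending at position 95: sizes 85, 70, 51 bp.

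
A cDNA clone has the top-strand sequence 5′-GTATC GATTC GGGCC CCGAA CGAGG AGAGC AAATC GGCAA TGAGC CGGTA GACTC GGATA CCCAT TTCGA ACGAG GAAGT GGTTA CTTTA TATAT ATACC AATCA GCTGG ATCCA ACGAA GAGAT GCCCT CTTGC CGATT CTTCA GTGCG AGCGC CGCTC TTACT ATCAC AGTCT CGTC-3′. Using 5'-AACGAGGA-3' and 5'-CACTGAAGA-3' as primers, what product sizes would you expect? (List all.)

130 bp, 79 bp

The forward primer AACGAGGA matches the top strand at positions 19–26, 70–77.
The reverse primer's reverse complement is TCTTCAGTG, matching at positions 140–148.
Each forward site pairs with the reverse site to give a product ending at position 148: sizes 130, 79 bp.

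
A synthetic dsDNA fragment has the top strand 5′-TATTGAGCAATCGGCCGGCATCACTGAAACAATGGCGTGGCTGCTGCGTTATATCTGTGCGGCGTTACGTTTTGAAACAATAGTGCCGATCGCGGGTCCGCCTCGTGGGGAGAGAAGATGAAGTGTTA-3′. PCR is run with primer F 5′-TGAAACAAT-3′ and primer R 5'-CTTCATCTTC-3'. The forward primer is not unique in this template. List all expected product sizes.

The forward primer TGAAACAAT matches the top strand at positions 25–33, 73–81.
The reverse primer's reverse complement is GAAGATGAAG, matching at positions 114–123.
Each forward site pairs with the reverse site to give a product ending at position 123: sizes 99, 51 bp.

99 bp, 51 bp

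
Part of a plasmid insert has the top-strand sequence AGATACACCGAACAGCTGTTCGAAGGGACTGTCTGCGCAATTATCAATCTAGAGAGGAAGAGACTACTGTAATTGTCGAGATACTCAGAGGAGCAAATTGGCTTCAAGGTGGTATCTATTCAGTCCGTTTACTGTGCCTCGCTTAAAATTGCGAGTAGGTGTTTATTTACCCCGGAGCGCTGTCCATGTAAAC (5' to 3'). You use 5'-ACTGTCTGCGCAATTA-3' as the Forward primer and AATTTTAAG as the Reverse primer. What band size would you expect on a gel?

Forward primer ACTGTCTGCGCAATTA is found on the top strand at positions 28–43.
Reverse complement of the reverse primer: CTTAAAATT. This occurs on the top strand at positions 142–150.
Product length = (reverse-primer end) − (forward-primer start) + 1 = 150 − 28 + 1 = 123 bp.

123 bp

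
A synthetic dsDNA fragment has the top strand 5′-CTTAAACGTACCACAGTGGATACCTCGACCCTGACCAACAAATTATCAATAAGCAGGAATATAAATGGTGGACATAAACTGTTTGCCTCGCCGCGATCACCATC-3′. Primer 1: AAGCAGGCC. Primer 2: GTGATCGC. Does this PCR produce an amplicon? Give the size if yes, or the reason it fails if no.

Primer 1 (AAGCAGGCC) does not match the top strand, and its reverse complement GGCCTGCTT does not match either.
With no annealing site for primer 1, no amplification occurs.

No product — primer 1 has no binding site in the template.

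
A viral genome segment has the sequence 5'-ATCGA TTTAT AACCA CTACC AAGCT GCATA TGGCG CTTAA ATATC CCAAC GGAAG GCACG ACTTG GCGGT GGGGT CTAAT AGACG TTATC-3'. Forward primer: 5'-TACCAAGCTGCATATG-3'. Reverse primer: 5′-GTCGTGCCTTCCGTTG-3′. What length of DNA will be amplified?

46 bp

Forward primer TACCAAGCTGCATATG is found on the top strand at positions 17–32.
The reverse primer's reverse complement is CAACGGAAGGCACGAC, which matches the template at positions 47–62.
Amplicon spans positions 17–62: 46 bp.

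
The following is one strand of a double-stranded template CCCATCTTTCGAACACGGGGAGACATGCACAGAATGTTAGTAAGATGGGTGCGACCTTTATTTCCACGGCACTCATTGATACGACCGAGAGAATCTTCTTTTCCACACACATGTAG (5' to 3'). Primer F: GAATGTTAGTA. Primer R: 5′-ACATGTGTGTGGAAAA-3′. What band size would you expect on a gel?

83 bp

Forward primer GAATGTTAGTA is found on the top strand at positions 32–42.
Reverse complement of the reverse primer: TTTTCCACACACATGT. This occurs on the top strand at positions 99–114.
The product runs from position 32 to position 114, so its length is 114 − 32 + 1 = 83 bp.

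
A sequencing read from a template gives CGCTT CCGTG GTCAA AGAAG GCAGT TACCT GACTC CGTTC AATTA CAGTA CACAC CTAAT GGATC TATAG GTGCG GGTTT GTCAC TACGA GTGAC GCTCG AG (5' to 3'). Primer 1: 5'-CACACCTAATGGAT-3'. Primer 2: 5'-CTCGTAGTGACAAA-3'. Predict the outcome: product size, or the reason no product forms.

Yes — a 41 bp product.

Primer 1 (CACACCTAATGGAT) matches the top strand at positions 51–64; it acts as a forward primer.
Primer 2's reverse complement is TTTGTCACTACGAG, matching the top strand at positions 78–91; it acts as a reverse primer.
The 3' ends face each other across positions 51–91, giving a 41 bp product.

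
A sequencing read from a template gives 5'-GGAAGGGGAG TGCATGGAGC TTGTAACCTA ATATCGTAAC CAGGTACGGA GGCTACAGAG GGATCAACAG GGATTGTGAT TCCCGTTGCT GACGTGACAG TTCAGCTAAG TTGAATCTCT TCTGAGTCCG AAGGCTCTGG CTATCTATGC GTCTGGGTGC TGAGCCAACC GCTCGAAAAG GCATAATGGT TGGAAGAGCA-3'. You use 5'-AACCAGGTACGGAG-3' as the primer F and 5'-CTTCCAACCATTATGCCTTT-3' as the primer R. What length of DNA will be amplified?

The forward primer matches the template at positions 38–51.
Taking the reverse complement of CTTCCAACCATTATGCCTTT gives AAAGGCATAATGGTTGGAAG, found at positions 177–196 on the template; the primer anneals here to the top strand with its 3' end pointing upstream.
The product runs from position 38 to position 196, so its length is 196 − 38 + 1 = 159 bp.

159 bp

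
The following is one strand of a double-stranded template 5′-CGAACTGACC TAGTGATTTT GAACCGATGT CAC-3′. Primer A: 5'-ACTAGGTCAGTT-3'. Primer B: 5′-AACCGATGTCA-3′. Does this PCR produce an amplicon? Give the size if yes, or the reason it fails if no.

No product — the primers' 3' ends point away from each other.

Primer A (ACTAGGTCAGTT) has reverse complement AACTGACCTAGT, which matches the top strand at positions 3–14; primer A anneals to the top strand there with its 3' end pointing upstream toward position 3.
Primer B (AACCGATGTCA) matches the top strand directly at positions 22–32; it anneals to the bottom strand with its 3' end pointing downstream toward position 32.
The 3' ends diverge (primer A extends toward position 1, primer B toward position 33), so the primers never converge on a shared product.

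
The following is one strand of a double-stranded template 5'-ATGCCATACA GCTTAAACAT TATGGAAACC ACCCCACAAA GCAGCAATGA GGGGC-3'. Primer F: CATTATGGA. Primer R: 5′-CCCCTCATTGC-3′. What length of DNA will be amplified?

The forward primer matches the template at positions 18–26.
Reverse complement of the reverse primer: GCAATGAGGGG. This occurs on the top strand at positions 44–54.
Amplicon spans positions 18–54: 37 bp.

37 bp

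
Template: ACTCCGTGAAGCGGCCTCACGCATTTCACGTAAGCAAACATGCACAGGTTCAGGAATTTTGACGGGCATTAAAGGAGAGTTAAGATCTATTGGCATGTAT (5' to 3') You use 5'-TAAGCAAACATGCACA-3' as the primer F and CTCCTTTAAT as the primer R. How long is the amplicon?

Forward primer TAAGCAAACATGCACA is found on the top strand at positions 31–46.
Reverse complement of the reverse primer: ATTAAAGGAG. This occurs on the top strand at positions 68–77.
Product length = (reverse-primer end) − (forward-primer start) + 1 = 77 − 31 + 1 = 47 bp.

47 bp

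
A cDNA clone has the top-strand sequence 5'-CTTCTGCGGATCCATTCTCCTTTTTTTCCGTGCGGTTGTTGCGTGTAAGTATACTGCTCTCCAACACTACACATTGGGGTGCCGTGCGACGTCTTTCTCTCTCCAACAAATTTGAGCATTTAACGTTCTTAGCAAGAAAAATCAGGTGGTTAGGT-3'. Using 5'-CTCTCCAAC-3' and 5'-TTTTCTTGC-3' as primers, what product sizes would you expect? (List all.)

The forward primer CTCTCCAAC matches the top strand at positions 57–65, 99–107.
The reverse primer's reverse complement is GCAAGAAAA, matching at positions 132–140.
Each forward site pairs with the reverse site to give a product ending at position 140: sizes 84, 42 bp.

84 bp, 42 bp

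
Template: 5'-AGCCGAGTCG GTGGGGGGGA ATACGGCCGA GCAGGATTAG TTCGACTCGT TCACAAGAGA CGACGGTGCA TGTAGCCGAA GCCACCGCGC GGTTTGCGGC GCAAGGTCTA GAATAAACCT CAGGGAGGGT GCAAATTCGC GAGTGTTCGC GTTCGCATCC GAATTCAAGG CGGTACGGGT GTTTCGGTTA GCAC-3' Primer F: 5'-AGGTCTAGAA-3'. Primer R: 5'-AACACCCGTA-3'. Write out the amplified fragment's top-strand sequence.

5'-AGGTCTAGAATAAACCTCAGGGAGGGTGCAAATTCGCGAGTGTTCGCGTTCGCATCCGAATTCAAGGCGGTACGGGTGTT-3'

Forward primer AGGTCTAGAA is found on the top strand at positions 104–113.
Reverse complement of the reverse primer: TACGGGTGTT. This occurs on the top strand at positions 174–183.
The product is the template from position 104 through 183 (80 bp).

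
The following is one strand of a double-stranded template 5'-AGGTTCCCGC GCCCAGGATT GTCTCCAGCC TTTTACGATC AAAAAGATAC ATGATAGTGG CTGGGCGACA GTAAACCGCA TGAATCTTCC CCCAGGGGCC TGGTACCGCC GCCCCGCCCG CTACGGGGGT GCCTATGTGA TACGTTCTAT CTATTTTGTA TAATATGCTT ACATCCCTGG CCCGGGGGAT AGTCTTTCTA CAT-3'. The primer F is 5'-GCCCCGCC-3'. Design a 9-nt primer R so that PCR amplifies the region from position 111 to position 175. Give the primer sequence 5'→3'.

5'-GATGTAAGC-3'

The product's 3' end on the top strand is position 175.
The reverse primer anneals to the top strand over positions 167–175, i.e. to GCTTACATC.
Its sequence written 5'→3' is the reverse complement: GATGTAAGC.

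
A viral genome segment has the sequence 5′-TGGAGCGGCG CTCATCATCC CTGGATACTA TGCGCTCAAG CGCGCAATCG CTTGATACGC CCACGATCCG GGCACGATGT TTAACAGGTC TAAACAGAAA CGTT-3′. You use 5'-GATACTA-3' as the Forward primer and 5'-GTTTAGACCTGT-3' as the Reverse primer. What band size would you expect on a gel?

72 bp

The forward primer matches the template at positions 24–30.
Reverse complement of the reverse primer: ACAGGTCTAAAC. This occurs on the top strand at positions 84–95.
The product runs from position 24 to position 95, so its length is 95 − 24 + 1 = 72 bp.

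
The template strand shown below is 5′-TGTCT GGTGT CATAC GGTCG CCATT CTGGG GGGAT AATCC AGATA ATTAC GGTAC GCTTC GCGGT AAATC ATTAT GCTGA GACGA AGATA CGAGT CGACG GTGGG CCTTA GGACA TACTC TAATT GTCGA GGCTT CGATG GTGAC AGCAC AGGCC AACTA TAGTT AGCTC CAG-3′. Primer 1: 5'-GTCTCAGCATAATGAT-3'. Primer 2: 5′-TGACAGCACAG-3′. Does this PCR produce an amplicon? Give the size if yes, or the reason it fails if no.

No product — the primers' 3' ends point away from each other.

Primer 1 (GTCTCAGCATAATGAT) has reverse complement ATCATTATGCTGAGAC, which matches the top strand at positions 68–83; primer 1 anneals to the top strand there with its 3' end pointing upstream toward position 68.
Primer 2 (TGACAGCACAG) matches the top strand directly at positions 142–152; it anneals to the bottom strand with its 3' end pointing downstream toward position 152.
The 3' ends diverge (primer 1 extends toward position 1, primer 2 toward position 173), so the primers never converge on a shared product.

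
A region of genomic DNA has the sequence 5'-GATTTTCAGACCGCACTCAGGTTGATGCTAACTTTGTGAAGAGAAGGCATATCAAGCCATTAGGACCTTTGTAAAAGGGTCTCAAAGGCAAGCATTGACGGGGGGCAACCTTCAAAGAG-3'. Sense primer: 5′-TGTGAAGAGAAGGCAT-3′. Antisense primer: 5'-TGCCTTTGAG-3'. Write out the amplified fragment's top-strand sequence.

5'-TGTGAAGAGAAGGCATATCAAGCCATTAGGACCTTTGTAAAAGGGTCTCAAAGGCA-3'

Scanning the template, TGTGAAGAGAAGGCAT occurs at positions 35–50; this primer anneals to the bottom strand there with its 3' end pointing downstream.
Taking the reverse complement of TGCCTTTGAG gives CTCAAAGGCA, found at positions 81–90 on the template; the primer anneals here to the top strand with its 3' end pointing upstream.
The product is the template from position 35 through 90 (56 bp).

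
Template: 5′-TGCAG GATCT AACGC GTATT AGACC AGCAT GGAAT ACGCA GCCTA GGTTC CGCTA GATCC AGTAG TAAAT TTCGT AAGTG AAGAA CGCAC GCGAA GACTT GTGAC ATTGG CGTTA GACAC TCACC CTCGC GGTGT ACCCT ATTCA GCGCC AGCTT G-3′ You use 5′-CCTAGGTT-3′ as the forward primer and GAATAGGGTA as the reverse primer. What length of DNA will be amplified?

The forward primer matches the template at positions 42–49.
Taking the reverse complement of GAATAGGGTA gives TACCCTATTC, found at positions 135–144 on the template; the primer anneals here to the top strand with its 3' end pointing upstream.
Product length = (reverse-primer end) − (forward-primer start) + 1 = 144 − 42 + 1 = 103 bp.

103 bp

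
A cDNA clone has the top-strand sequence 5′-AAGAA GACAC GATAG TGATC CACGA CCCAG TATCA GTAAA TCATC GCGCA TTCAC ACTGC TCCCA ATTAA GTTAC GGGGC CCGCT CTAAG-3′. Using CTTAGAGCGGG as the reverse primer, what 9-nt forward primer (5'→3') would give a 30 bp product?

The reverse primer's reverse complement CCCGCTCTAAG matches the template at positions 80–90, so the product ends at position 90.
A 30 bp product then starts at position 90 − 30 + 1 = 61.
The forward primer is identical to the top strand there: TCCCAATTA.

5'-TCCCAATTA-3'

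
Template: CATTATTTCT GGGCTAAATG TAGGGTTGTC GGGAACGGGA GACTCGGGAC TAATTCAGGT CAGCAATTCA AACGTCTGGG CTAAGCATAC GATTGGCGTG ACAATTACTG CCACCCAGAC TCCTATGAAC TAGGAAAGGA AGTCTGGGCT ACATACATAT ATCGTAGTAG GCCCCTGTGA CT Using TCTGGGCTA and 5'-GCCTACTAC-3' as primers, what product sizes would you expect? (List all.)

The forward primer TCTGGGCTA matches the top strand at positions 8–16, 75–83, 143–151.
The reverse primer's reverse complement is GTAGTAGGC, matching at positions 164–172.
Each forward site pairs with the reverse site to give a product ending at position 172: sizes 165, 98, 30 bp.

165 bp, 98 bp, 30 bp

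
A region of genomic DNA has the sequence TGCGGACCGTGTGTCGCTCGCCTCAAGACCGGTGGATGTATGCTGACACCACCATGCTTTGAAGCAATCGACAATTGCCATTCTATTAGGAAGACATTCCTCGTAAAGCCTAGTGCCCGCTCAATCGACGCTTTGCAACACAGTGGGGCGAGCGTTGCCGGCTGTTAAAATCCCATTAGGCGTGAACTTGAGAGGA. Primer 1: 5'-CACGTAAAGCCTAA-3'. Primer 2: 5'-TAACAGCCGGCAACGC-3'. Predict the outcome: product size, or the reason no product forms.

No product — primer 1 has no binding site in the template.

Primer 1 (CACGTAAAGCCTAA) does not match the top strand, and its reverse complement TTAGGCTTTACGTG does not match either.
With no annealing site for primer 1, no amplification occurs.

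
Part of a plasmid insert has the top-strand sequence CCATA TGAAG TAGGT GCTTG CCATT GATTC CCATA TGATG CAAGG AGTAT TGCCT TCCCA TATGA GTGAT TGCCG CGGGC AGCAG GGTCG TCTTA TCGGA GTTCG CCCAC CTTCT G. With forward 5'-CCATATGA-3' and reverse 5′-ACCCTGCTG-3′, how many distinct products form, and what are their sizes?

The forward primer CCATATGA matches the top strand at positions 1–8, 31–38, 58–65.
The reverse primer's reverse complement is CAGCAGGGT, matching at positions 80–88.
Each forward site pairs with the reverse site to give a product ending at position 88: sizes 88, 58, 31 bp.

Three products: 88 bp, 58 bp, 31 bp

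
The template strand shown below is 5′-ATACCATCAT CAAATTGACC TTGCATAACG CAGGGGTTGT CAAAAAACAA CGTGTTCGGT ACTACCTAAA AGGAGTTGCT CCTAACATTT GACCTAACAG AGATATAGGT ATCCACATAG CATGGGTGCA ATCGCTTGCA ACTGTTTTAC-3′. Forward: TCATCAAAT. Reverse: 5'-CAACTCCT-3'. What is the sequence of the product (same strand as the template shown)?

5'-TCATCAAATTGACCTTGCATAACGCAGGGGTTGTCAAAAAACAACGTGTTCGGTACTACCTAAAAGGAGTTG-3'

Scanning the template, TCATCAAAT occurs at positions 7–15; this primer anneals to the bottom strand there with its 3' end pointing downstream.
Taking the reverse complement of CAACTCCT gives AGGAGTTG, found at positions 71–78 on the template; the primer anneals here to the top strand with its 3' end pointing upstream.
The product is the template from position 7 through 78 (72 bp).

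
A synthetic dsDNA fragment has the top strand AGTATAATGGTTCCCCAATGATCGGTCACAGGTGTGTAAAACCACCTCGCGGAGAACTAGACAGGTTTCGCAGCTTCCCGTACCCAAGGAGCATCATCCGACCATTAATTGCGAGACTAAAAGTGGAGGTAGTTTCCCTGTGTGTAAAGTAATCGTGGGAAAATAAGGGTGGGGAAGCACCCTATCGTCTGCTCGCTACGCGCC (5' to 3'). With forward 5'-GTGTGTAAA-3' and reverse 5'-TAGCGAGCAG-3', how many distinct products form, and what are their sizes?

Two products: 167 bp, 59 bp

The forward primer GTGTGTAAA matches the top strand at positions 32–40, 140–148.
The reverse primer's reverse complement is CTGCTCGCTA, matching at positions 189–198.
Each forward site pairs with the reverse site to give a product ending at position 198: sizes 167, 59 bp.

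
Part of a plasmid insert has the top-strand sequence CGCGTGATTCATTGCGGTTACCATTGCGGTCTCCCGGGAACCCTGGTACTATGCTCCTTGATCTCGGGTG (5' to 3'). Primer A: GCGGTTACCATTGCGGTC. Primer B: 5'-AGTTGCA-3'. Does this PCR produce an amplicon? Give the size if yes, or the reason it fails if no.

Primer B (AGTTGCA) does not match the top strand, and its reverse complement TGCAACT does not match either.
With no annealing site for primer B, no amplification occurs.

No product — primer B has no binding site in the template.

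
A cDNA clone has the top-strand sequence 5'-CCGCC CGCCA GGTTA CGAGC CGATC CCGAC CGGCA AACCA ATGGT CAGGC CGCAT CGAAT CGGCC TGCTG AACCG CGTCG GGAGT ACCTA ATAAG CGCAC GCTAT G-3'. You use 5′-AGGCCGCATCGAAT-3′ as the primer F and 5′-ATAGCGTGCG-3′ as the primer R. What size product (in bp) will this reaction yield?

Forward primer AGGCCGCATCGAAT is found on the top strand at positions 47–60.
Reverse complement of the reverse primer: CGCACGCTAT. This occurs on the top strand at positions 96–105.
Product length = (reverse-primer end) − (forward-primer start) + 1 = 105 − 47 + 1 = 59 bp.

59 bp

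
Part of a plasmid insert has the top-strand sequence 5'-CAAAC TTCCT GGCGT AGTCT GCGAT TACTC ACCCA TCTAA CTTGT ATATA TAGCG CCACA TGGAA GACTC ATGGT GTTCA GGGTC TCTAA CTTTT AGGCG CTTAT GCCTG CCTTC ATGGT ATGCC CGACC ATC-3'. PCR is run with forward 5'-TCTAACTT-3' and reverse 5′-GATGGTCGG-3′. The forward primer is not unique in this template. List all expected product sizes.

The forward primer TCTAACTT matches the top strand at positions 36–43, 86–93.
The reverse primer's reverse complement is CCGACCATC, matching at positions 125–133.
Each forward site pairs with the reverse site to give a product ending at position 133: sizes 98, 48 bp.

98 bp, 48 bp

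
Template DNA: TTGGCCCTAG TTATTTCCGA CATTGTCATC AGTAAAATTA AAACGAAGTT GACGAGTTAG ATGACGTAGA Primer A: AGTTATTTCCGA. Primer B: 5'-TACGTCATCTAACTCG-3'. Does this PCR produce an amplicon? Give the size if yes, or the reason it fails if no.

Primer A (AGTTATTTCCGA) matches the top strand at positions 9–20; it acts as a forward primer.
Primer B's reverse complement is CGAGTTAGATGACGTA, matching the top strand at positions 53–68; it acts as a reverse primer.
The 3' ends face each other across positions 9–68, giving a 60 bp product.

Yes — a 60 bp product.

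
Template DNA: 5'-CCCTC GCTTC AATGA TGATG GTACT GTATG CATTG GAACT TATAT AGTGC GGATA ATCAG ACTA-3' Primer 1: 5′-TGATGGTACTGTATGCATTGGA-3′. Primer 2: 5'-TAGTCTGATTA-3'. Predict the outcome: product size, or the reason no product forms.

Primer 1 (TGATGGTACTGTATGCATTGGA) matches the top strand at positions 16–37; it acts as a forward primer.
Primer 2's reverse complement is TAATCAGACTA, matching the top strand at positions 54–64; it acts as a reverse primer.
The 3' ends face each other across positions 16–64, giving a 49 bp product.

Yes — a 49 bp product.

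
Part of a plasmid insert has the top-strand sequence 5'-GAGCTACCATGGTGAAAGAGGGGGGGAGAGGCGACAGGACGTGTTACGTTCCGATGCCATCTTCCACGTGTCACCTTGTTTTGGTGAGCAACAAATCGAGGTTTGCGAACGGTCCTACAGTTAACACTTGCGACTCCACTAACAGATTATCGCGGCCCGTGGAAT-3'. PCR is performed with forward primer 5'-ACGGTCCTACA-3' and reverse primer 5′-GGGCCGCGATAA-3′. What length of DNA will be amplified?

50 bp

Scanning the template, ACGGTCCTACA occurs at positions 109–119; this primer anneals to the bottom strand there with its 3' end pointing downstream.
The reverse primer's reverse complement is TTATCGCGGCCC, which matches the template at positions 147–158.
Product length = (reverse-primer end) − (forward-primer start) + 1 = 158 − 109 + 1 = 50 bp.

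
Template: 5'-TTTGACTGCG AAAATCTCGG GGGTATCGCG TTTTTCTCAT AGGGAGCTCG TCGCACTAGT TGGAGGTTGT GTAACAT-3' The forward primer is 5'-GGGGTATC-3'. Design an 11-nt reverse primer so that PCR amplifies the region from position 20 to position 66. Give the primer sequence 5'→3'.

5'-CCTCCAACTAG-3'

The product's 3' end on the top strand is position 66.
The reverse primer anneals to the top strand over positions 56–66, i.e. to CTAGTTGGAGG.
Its sequence written 5'→3' is the reverse complement: CCTCCAACTAG.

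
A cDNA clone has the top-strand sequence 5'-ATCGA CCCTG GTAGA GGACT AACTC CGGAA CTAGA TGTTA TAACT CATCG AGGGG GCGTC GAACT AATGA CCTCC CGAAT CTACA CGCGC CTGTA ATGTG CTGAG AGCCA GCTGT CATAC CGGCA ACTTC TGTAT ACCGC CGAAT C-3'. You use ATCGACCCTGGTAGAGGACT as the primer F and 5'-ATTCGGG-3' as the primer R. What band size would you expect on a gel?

80 bp

The forward primer matches the template at positions 1–20.
Reverse complement of the reverse primer: CCCGAAT. This occurs on the top strand at positions 74–80.
Amplicon spans positions 1–80: 80 bp.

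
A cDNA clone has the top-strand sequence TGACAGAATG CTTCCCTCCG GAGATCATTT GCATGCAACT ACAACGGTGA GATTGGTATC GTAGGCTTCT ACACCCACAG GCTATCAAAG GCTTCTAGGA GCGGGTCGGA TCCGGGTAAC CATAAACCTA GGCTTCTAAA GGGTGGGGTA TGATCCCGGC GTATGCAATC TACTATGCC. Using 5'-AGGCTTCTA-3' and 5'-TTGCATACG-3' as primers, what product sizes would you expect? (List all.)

106 bp, 80 bp, 39 bp

The forward primer AGGCTTCTA matches the top strand at positions 63–71, 89–97, 130–138.
The reverse primer's reverse complement is CGTATGCAA, matching at positions 160–168.
Each forward site pairs with the reverse site to give a product ending at position 168: sizes 106, 80, 39 bp.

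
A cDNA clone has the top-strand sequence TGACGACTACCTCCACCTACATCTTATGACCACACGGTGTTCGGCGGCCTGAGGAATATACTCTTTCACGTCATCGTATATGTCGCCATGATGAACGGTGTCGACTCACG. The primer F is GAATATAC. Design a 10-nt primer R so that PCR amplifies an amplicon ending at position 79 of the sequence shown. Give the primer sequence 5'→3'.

The forward primer binds at positions 54–61; the product's 3' end on the top strand is position 79.
The reverse primer anneals to the top strand over positions 70–79, i.e. to GTCATCGTAT.
Its sequence written 5'→3' is the reverse complement: ATACGATGAC.

5'-ATACGATGAC-3'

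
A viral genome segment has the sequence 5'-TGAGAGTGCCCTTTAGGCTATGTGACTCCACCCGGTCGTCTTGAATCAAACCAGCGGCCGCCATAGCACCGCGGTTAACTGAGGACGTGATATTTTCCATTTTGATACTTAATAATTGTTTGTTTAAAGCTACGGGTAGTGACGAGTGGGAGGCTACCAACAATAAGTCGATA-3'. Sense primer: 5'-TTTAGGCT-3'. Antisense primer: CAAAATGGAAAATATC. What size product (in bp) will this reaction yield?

93 bp

Scanning the template, TTTAGGCT occurs at positions 12–19; this primer anneals to the bottom strand there with its 3' end pointing downstream.
Reverse complement of the reverse primer: GATATTTTCCATTTTG. This occurs on the top strand at positions 89–104.
Amplicon spans positions 12–104: 93 bp.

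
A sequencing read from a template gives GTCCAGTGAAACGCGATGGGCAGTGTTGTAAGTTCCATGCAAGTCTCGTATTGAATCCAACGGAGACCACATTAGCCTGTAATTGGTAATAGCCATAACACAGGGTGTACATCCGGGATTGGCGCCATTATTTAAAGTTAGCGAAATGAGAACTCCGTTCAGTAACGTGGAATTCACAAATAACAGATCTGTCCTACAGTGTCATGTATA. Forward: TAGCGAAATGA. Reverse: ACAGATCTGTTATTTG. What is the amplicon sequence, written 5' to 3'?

Forward primer TAGCGAAATGA is found on the top strand at positions 139–149.
Taking the reverse complement of ACAGATCTGTTATTTG gives CAAATAACAGATCTGT, found at positions 177–192 on the template; the primer anneals here to the top strand with its 3' end pointing upstream.
The product is the template from position 139 through 192 (54 bp).

5'-TAGCGAAATGAGAACTCCGTTCAGTAACGTGGAATTCACAAATAACAGATCTGT-3'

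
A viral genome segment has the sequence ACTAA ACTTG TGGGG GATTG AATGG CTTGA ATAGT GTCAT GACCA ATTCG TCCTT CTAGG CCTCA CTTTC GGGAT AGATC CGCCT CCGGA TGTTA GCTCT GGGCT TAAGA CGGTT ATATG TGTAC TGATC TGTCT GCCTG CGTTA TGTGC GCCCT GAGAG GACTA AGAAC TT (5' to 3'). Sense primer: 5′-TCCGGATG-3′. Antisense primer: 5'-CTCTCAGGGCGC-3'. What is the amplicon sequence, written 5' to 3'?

Forward primer TCCGGATG is found on the top strand at positions 85–92.
Reverse complement of the reverse primer: GCGCCCTGAGAG. This occurs on the top strand at positions 149–160.
The product is the template from position 85 through 160 (76 bp).

5'-TCCGGATGTTAGCTCTGGGCTTAAGACGGTTATATGTGTACTGATCTGTCTGCCTGCGTTATGTGCGCCCTGAGAG-3'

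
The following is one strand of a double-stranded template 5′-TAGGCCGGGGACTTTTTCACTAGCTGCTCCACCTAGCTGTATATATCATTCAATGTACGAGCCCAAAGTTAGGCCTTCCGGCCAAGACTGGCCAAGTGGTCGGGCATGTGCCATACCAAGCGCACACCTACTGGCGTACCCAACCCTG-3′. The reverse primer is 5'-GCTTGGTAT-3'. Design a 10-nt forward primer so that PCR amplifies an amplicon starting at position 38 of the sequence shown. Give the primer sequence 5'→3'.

5'-TGTATATATC-3'

The reverse primer's reverse complement ATACCAAGC matches the template at positions 113–121; the product starts at position 38.
The forward primer is identical to the top strand over positions 38–47: TGTATATATC.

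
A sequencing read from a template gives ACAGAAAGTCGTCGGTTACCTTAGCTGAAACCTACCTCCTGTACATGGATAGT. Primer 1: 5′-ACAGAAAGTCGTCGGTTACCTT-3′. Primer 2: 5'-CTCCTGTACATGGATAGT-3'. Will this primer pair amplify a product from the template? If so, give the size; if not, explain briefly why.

No product — both primers anneal to the same strand and extend in the same direction.

Primer 1 (ACAGAAAGTCGTCGGTTACCTT) matches the top strand at positions 1–22 (3' end points downstream).
Primer 2 (CTCCTGTACATGGATAGT) also matches the top strand directly, at positions 36–53 — its reverse complement ACTATCCATGTACAGGAG is not present.
Both primers anneal to the bottom strand with 3' ends pointing the same way, so neither can prime synthesis back toward the other.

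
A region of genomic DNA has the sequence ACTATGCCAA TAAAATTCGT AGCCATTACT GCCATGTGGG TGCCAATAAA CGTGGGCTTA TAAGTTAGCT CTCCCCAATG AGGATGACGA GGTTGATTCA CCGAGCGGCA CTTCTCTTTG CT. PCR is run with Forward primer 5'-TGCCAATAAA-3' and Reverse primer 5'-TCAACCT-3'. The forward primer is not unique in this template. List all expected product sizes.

The forward primer TGCCAATAAA matches the top strand at positions 5–14, 41–50.
The reverse primer's reverse complement is AGGTTGA, matching at positions 90–96.
Each forward site pairs with the reverse site to give a product ending at position 96: sizes 92, 56 bp.

92 bp, 56 bp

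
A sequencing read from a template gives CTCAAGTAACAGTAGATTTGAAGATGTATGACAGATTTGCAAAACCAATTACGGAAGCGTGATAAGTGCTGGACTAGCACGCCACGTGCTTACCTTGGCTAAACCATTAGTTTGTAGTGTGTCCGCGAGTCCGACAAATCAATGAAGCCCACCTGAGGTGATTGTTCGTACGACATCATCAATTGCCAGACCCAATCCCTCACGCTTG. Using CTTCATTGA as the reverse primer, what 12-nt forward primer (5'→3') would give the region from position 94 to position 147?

The reverse primer's reverse complement TCAATGAAG matches the template at positions 139–147; the product starts at position 94.
The forward primer is identical to the top strand over positions 94–105: CTTGGCTAAACC.

5'-CTTGGCTAAACC-3'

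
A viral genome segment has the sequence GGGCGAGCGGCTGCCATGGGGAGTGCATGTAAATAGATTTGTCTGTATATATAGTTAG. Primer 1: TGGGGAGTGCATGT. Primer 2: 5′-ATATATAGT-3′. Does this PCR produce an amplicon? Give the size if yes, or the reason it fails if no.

Primer 1 (TGGGGAGTGCATGT) matches the top strand at positions 17–30 (3' end points downstream).
Primer 2 (ATATATAGT) also matches the top strand directly, at positions 47–55 — its reverse complement ACTATATAT is not present.
Both primers anneal to the bottom strand with 3' ends pointing the same way, so neither can prime synthesis back toward the other.

No product — both primers anneal to the same strand and extend in the same direction.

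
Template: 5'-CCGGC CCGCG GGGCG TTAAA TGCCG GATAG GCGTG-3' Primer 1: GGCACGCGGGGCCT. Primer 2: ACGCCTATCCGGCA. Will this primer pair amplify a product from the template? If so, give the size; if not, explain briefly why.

No product — primer 1 has no binding site in the template.

Primer 1 (GGCACGCGGGGCCT) does not match the top strand, and its reverse complement AGGCCCCGCGTGCC does not match either.
With no annealing site for primer 1, no amplification occurs.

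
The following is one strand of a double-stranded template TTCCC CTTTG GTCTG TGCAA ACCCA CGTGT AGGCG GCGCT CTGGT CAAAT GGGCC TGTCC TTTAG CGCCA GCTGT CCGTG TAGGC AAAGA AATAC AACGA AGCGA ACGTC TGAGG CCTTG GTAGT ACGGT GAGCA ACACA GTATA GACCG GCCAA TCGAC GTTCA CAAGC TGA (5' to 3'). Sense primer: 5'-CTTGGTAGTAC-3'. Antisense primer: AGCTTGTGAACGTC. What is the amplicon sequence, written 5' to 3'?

Forward primer CTTGGTAGTAC is found on the top strand at positions 117–127.
Reverse complement of the reverse primer: GACGTTCACAAGCT. This occurs on the top strand at positions 158–171.
The product is the template from position 117 through 171 (55 bp).

5'-CTTGGTAGTACGGTGAGCAACACAGTATAGACCGGCCAATCGACGTTCACAAGCT-3'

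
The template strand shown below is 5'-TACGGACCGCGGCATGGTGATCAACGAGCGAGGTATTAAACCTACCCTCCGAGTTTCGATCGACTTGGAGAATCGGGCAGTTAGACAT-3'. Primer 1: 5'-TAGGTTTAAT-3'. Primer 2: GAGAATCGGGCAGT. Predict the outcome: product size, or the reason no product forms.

Primer 1 (TAGGTTTAAT) has reverse complement ATTAAACCTA, which matches the top strand at positions 35–44; primer 1 anneals to the top strand there with its 3' end pointing upstream toward position 35.
Primer 2 (GAGAATCGGGCAGT) matches the top strand directly at positions 68–81; it anneals to the bottom strand with its 3' end pointing downstream toward position 81.
The 3' ends diverge (primer 1 extends toward position 1, primer 2 toward position 88), so the primers never converge on a shared product.

No product — the primers' 3' ends point away from each other.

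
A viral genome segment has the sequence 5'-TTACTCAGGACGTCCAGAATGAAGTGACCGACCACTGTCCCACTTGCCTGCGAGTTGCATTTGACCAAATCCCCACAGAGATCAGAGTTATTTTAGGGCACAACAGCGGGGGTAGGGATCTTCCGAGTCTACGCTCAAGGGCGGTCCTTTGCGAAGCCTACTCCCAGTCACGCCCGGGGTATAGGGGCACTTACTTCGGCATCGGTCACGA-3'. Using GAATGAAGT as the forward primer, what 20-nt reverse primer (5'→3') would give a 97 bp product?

5'-ACCCCCGCTGTTGTGCCCTA-3'

The forward primer binds at positions 17–25, so a 97 bp product ends at position 17 + 97 − 1 = 113.
The reverse primer anneals to the top strand over positions 94–113, i.e. to TAGGGCACAACAGCGGGGGT.
Its sequence written 5'→3' is the reverse complement: ACCCCCGCTGTTGTGCCCTA.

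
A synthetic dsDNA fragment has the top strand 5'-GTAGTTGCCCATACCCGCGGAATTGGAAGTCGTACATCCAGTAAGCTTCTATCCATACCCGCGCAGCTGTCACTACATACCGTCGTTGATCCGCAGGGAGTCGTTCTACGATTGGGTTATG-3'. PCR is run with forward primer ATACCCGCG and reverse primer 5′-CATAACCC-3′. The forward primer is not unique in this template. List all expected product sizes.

The forward primer ATACCCGCG matches the top strand at positions 11–19, 55–63.
The reverse primer's reverse complement is GGGTTATG, matching at positions 114–121.
Each forward site pairs with the reverse site to give a product ending at position 121: sizes 111, 67 bp.

111 bp, 67 bp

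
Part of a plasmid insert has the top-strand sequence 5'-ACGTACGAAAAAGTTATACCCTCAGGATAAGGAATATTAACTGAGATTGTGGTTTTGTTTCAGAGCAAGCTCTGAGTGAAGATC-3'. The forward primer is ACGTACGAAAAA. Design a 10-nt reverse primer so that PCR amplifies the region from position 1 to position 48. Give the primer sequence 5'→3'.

5'-AATCTCAGTT-3'

The product's 3' end on the top strand is position 48.
The reverse primer anneals to the top strand over positions 39–48, i.e. to AACTGAGATT.
Its sequence written 5'→3' is the reverse complement: AATCTCAGTT.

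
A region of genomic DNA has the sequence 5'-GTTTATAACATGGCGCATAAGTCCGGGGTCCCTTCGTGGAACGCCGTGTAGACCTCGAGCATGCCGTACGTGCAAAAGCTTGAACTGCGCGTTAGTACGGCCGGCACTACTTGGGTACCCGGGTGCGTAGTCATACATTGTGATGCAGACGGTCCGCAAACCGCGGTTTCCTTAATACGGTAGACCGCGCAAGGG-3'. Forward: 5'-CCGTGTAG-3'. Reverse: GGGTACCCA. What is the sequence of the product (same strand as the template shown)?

5'-CCGTGTAGACCTCGAGCATGCCGTACGTGCAAAAGCTTGAACTGCGCGTTAGTACGGCCGGCACTACTTGGGTACCC-3'

The forward primer matches the template at positions 44–51.
The reverse primer's reverse complement is TGGGTACCC, which matches the template at positions 112–120.
The product is the template from position 44 through 120 (77 bp).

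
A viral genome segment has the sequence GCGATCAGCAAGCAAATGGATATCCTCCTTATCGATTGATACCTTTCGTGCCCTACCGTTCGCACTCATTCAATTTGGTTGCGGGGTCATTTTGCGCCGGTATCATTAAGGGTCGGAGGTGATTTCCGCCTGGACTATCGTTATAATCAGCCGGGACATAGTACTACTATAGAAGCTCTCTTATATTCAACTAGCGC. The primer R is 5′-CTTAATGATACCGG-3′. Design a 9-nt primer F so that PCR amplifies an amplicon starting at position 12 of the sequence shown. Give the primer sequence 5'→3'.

5'-GCAAATGGA-3'

The reverse primer's reverse complement CCGGTATCATTAAG matches the template at positions 97–110; the product starts at position 12.
The forward primer is identical to the top strand over positions 12–20: GCAAATGGA.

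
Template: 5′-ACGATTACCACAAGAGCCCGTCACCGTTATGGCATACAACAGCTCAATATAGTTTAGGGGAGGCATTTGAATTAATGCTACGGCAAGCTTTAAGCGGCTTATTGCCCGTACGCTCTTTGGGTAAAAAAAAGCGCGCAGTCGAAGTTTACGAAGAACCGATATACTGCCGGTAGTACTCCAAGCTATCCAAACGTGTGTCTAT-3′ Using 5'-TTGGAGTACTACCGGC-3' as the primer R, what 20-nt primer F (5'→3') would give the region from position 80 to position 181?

5'-ACGGCAAGCTTTAAGCGGCT-3'

The reverse primer's reverse complement GCCGGTAGTACTCCAA matches the template at positions 166–181; the product starts at position 80.
The forward primer is identical to the top strand over positions 80–99: ACGGCAAGCTTTAAGCGGCT.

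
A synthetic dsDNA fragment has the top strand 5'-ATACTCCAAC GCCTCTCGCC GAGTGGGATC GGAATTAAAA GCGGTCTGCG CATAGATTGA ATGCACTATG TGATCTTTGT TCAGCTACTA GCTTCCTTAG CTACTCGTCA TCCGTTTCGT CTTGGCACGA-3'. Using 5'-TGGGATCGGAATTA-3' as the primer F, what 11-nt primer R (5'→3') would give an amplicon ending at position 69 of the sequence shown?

The forward primer binds at positions 24–37; the product's 3' end on the top strand is position 69.
The reverse primer anneals to the top strand over positions 59–69, i.e. to GAATGCACTAT.
Its sequence written 5'→3' is the reverse complement: ATAGTGCATTC.

5'-ATAGTGCATTC-3'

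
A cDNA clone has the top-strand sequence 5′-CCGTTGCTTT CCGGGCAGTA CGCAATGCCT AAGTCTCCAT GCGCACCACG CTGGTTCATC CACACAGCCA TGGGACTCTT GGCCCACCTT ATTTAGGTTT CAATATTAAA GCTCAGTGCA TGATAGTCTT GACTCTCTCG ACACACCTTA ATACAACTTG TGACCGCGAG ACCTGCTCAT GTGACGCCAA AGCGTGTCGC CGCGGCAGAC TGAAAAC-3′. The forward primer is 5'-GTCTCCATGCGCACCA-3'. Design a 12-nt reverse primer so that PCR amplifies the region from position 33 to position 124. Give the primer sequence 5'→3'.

The product's 3' end on the top strand is position 124.
The reverse primer anneals to the top strand over positions 113–124, i.e. to TCAGTGCATGAT.
Its sequence written 5'→3' is the reverse complement: ATCATGCACTGA.

5'-ATCATGCACTGA-3'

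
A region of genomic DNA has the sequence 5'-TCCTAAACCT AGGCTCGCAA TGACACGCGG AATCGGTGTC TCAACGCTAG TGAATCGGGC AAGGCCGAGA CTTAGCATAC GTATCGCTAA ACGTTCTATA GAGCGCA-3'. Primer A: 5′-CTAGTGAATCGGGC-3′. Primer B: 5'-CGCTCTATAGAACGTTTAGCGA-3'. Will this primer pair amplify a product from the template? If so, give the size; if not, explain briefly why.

Primer A (CTAGTGAATCGGGC) matches the top strand at positions 47–60; it acts as a forward primer.
Primer B's reverse complement is TCGCTAAACGTTCTATAGAGCG, matching the top strand at positions 84–105; it acts as a reverse primer.
The 3' ends face each other across positions 47–105, giving a 59 bp product.

Yes — a 59 bp product.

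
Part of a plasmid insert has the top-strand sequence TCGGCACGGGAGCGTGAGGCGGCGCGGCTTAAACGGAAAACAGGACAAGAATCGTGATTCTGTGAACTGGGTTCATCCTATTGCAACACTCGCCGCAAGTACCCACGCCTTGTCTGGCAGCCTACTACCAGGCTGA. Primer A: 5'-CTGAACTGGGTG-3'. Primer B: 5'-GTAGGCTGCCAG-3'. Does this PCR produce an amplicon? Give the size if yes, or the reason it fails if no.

No product — primer A has no binding site in the template.

Primer A (CTGAACTGGGTG) does not match the top strand, and its reverse complement CACCCAGTTCAG does not match either.
With no annealing site for primer A, no amplification occurs.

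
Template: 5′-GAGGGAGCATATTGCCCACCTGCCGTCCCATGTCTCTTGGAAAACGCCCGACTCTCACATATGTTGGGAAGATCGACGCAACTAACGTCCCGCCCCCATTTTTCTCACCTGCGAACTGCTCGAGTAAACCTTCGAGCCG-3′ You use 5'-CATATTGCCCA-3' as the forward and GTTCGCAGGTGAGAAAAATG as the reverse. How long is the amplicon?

109 bp

Scanning the template, CATATTGCCCA occurs at positions 8–18; this primer anneals to the bottom strand there with its 3' end pointing downstream.
Reverse complement of the reverse primer: CATTTTTCTCACCTGCGAAC. This occurs on the top strand at positions 97–116.
The product runs from position 8 to position 116, so its length is 116 − 8 + 1 = 109 bp.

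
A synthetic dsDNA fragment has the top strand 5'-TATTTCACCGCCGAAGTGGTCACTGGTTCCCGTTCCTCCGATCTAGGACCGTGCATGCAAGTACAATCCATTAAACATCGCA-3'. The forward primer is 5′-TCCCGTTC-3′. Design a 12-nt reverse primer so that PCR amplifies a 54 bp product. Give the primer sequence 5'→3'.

5'-GCGATGTTTAAT-3'

The forward primer binds at positions 28–35, so a 54 bp product ends at position 28 + 54 − 1 = 81.
The reverse primer anneals to the top strand over positions 70–81, i.e. to ATTAAACATCGC.
Its sequence written 5'→3' is the reverse complement: GCGATGTTTAAT.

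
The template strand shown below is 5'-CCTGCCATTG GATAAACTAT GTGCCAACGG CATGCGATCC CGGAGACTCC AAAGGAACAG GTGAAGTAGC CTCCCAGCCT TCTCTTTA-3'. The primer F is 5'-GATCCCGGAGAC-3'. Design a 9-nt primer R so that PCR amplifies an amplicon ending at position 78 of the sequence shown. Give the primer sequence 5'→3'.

5'-GCTGGGAGG-3'

The forward primer binds at positions 36–47; the product's 3' end on the top strand is position 78.
The reverse primer anneals to the top strand over positions 70–78, i.e. to CCTCCCAGC.
Its sequence written 5'→3' is the reverse complement: GCTGGGAGG.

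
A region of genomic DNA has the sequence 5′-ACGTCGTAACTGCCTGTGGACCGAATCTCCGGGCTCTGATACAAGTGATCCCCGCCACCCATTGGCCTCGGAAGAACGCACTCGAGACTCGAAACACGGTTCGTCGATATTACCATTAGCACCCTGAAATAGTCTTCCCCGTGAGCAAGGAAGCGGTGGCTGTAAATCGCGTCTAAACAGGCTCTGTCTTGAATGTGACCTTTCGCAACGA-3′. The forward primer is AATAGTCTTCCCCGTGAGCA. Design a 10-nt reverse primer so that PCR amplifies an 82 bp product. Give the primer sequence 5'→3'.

5'-GTTGCGAAAG-3'

The forward primer binds at positions 128–147, so an 82 bp product ends at position 128 + 82 − 1 = 209.
The reverse primer anneals to the top strand over positions 200–209, i.e. to CTTTCGCAAC.
Its sequence written 5'→3' is the reverse complement: GTTGCGAAAG.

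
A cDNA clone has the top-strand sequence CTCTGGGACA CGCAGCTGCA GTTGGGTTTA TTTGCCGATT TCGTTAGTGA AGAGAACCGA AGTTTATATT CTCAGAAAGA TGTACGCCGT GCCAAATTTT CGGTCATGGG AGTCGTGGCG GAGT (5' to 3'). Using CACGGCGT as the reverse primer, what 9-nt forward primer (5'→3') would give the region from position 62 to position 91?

The reverse primer's reverse complement ACGCCGTG matches the template at positions 84–91; the product starts at position 62.
The forward primer is identical to the top strand over positions 62–70: GTTTATATT.

5'-GTTTATATT-3'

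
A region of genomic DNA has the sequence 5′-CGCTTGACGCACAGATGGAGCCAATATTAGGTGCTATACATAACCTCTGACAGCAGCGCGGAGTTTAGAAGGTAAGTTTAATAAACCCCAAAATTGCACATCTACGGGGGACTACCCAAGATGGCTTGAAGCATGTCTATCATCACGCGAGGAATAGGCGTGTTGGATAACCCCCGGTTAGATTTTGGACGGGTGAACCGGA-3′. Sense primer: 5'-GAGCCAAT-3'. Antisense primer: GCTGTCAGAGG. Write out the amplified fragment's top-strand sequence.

The forward primer matches the template at positions 18–25.
Reverse complement of the reverse primer: CCTCTGACAGC. This occurs on the top strand at positions 44–54.
The product is the template from position 18 through 54 (37 bp).

5'-GAGCCAATATTAGGTGCTATACATAACCTCTGACAGC-3'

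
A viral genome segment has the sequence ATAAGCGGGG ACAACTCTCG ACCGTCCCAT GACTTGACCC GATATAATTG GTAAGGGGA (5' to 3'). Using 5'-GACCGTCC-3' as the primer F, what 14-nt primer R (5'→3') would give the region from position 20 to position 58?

5'-CCCCTTACCAATTA-3'

The product's 3' end on the top strand is position 58.
The reverse primer anneals to the top strand over positions 45–58, i.e. to TAATTGGTAAGGGG.
Its sequence written 5'→3' is the reverse complement: CCCCTTACCAATTA.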